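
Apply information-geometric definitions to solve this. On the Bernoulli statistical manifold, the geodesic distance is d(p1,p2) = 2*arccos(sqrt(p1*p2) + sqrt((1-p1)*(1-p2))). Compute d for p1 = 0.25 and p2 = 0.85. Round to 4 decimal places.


Geodesic distance on Bernoulli manifold:
d(p1,p2) = 2*arccos(sqrt(p1*p2) + sqrt((1-p1)*(1-p2))).
sqrt(p1*p2) = sqrt(0.25*0.85) = 0.460977.
sqrt((1-p1)*(1-p2)) = sqrt(0.75*0.15) = 0.33541.
arg = 0.460977 + 0.33541 = 0.796387.
d = 2*arccos(0.796387) = 1.2990

1.2990


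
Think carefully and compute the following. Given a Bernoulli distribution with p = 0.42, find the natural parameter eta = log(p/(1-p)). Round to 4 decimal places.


Natural parameter for Bernoulli: eta = log(p/(1-p)).
p = 0.42, 1-p = 0.58.
p/(1-p) = 0.724138.
eta = log(0.724138) = -0.3228

-0.3228


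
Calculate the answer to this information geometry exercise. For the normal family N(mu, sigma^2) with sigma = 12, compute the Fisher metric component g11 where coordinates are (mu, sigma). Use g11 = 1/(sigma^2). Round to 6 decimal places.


For the 2-parameter normal family, the Fisher metric has:
  g11 = 1/sigma^2, g22 = 2/sigma^2.
sigma = 12, sigma^2 = 144.
g11 = 0.006944

0.006944


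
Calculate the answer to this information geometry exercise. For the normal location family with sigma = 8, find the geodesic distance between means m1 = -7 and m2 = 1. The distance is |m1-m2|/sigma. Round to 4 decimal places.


On the fixed-variance normal subfamily, geodesic distance = |m1-m2|/sigma.
|-7 - 1| = 8.
sigma = 8.
d = 8/8 = 1.0000

1.0000


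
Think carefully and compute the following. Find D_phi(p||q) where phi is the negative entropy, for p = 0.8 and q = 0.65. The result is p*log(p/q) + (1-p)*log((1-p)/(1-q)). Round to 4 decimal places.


Bregman divergence with negative entropy generator:
D = p*log(p/q) + (1-p)*log((1-p)/(1-q)).
p = 0.8, q = 0.65.
p*log(p/q) = 0.8*log(0.8/0.65) = 0.166111.
(1-p)*log((1-p)/(1-q)) = 0.2*log(0.2/0.35) = -0.111923.
D = 0.166111 + -0.111923 = 0.0542

0.0542


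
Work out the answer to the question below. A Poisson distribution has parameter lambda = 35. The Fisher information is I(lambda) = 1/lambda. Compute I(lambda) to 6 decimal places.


Fisher information for Poisson: I(lambda) = 1/lambda.
lambda = 35.
I(lambda) = 1/35 = 0.028571

0.028571


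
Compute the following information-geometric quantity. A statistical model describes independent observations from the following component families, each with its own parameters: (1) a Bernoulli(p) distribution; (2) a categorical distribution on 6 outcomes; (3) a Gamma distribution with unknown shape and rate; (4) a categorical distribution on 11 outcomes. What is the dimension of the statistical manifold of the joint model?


The dimension of a statistical manifold equals the number of free
(independent) real parameters of the model. For a product of independent
blocks the parameter counts add.
- Bernoulli (p): 1.
- categorical on 6 outcomes (probabilities sum to 1): 6-1 = 5.
- Gamma (shape, rate): 2.
- categorical on 11 outcomes (probabilities sum to 1): 11-1 = 10.
Total = 1 + 5 + 2 + 10 = 18.
Dimension = 18

18


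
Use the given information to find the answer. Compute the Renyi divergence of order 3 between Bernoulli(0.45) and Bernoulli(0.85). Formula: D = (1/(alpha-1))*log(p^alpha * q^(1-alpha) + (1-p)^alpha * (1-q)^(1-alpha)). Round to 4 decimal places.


Renyi divergence of order alpha between Bernoulli distributions:
D = (1/(alpha-1))*log(p^alpha * q^(1-alpha) + (1-p)^alpha * (1-q)^(1-alpha)).
alpha = 3, p = 0.45, q = 0.85.
p^alpha * q^(1-alpha) = 0.45^3 * 0.85^-2 = 0.126125.
(1-p)^alpha * (1-q)^(1-alpha) = 0.55^3 * 0.15^-2 = 7.394444.
sum = 0.126125 + 7.394444 = 7.520569.
D = (1/2)*log(7.520569) = 1.0088

1.0088


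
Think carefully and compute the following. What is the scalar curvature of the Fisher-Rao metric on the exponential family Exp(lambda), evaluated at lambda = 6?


This family has a single free parameter, so its statistical manifold
is 1-dimensional. The Riemann curvature tensor of any 1-dimensional
Riemannian manifold vanishes identically, so R = 0.

0


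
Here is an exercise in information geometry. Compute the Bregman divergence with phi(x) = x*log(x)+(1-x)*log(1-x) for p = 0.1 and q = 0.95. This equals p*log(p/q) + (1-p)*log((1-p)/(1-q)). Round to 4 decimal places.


Bregman divergence with negative entropy generator:
D = p*log(p/q) + (1-p)*log((1-p)/(1-q)).
p = 0.1, q = 0.95.
p*log(p/q) = 0.1*log(0.1/0.95) = -0.225129.
(1-p)*log((1-p)/(1-q)) = 0.9*log(0.9/0.05) = 2.601335.
D = -0.225129 + 2.601335 = 2.3762

2.3762


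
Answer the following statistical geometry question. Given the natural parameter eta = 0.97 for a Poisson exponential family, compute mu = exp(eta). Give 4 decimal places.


Expectation parameter for Poisson exponential family:
mu = exp(eta).
eta = 0.97.
mu = exp(0.97) = 2.6379

2.6379


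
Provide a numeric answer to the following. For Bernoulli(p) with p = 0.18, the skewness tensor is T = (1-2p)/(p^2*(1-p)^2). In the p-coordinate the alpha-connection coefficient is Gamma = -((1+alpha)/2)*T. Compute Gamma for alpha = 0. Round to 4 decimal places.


Skewness (Amari-Chentsov) tensor: T = (1-2p)/(p^2*(1-p)^2).
p = 0.18, 1-2p = 0.64, p^2 = 0.0324, (1-p)^2 = 0.6724.
T = 0.64/(0.0324 * 0.6724) = 29.376988.
In the p-coordinate, Gamma^(alpha) = Gamma^(0) - (alpha/2)*T with Gamma^(0) = (1/2)*g'(p) = -T/2,
so Gamma^(alpha) = -((1+alpha)/2)*T.
alpha = 0, -(1+alpha)/2 = -0.5.
Gamma = -0.5 * 29.376988 = -14.6885

-14.6885


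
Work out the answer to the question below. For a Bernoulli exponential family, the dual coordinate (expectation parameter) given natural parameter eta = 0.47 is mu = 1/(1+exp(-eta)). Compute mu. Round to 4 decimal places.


Dual coordinate (expectation parameter) for Bernoulli:
mu = 1/(1+exp(-eta)).
eta = 0.47.
exp(-eta) = exp(-0.47) = 0.625002.
mu = 1/(1+0.625002) = 0.6154

0.6154


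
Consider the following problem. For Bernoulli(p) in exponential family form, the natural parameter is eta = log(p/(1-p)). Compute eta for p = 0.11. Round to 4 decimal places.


Natural parameter for Bernoulli: eta = log(p/(1-p)).
p = 0.11, 1-p = 0.89.
p/(1-p) = 0.123596.
eta = log(0.123596) = -2.0907

-2.0907


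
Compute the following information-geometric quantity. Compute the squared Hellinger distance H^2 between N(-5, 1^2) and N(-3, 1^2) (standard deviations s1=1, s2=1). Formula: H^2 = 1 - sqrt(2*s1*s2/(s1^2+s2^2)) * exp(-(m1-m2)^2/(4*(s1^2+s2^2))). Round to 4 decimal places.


Squared Hellinger distance for Gaussians:
H^2 = 1 - sqrt(2*s1*s2/(s1^2+s2^2)) * exp(-(m1-m2)^2/(4*(s1^2+s2^2))).
s1^2 = 1, s2^2 = 1, s1^2+s2^2 = 2.
sqrt(2*1*1/(2)) = 1.0.
(m1-m2)^2 = (-2)^2 = 4.
exp(-4/(4*2)) = exp(-0.5) = 0.606531.
H^2 = 1 - 1.0*0.606531 = 0.3935

0.3935


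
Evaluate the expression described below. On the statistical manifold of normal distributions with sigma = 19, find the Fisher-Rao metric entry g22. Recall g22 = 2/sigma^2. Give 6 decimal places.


For the 2-parameter normal family, the Fisher metric has:
  g11 = 1/sigma^2, g22 = 2/sigma^2.
sigma = 19, sigma^2 = 361.
g22 = 0.005540

0.005540


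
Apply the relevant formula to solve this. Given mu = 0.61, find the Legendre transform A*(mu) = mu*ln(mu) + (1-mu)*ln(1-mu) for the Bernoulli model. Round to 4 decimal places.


Legendre transform for Bernoulli:
A*(mu) = mu*log(mu) + (1-mu)*log(1-mu).
mu = 0.61, 1-mu = 0.39.
mu*log(mu) = 0.61*log(0.61) = -0.301521.
(1-mu)*log(1-mu) = 0.39*log(0.39) = -0.367227.
A* = -0.301521 + -0.367227 = -0.6687

-0.6687


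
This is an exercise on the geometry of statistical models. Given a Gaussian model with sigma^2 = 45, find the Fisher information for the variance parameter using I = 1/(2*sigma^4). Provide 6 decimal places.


Fisher information for variance: I(sigma^2) = 1/(2*sigma^4).
sigma^2 = 45, so sigma^4 = 2025.
I = 1/(2*2025) = 1/4050 = 0.000247

0.000247


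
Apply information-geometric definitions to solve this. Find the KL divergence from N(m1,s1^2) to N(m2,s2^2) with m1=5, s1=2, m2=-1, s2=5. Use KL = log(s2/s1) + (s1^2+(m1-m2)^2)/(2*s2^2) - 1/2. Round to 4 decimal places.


KL divergence between normal distributions:
KL = log(s2/s1) + (s1^2 + (m1-m2)^2)/(2*s2^2) - 1/2.
log(5/2) = 0.916291.
(2^2 + (5--1)^2)/(2*5^2) = (4 + 36)/50 = 0.8.
KL = 0.916291 + 0.8 - 0.5 = 1.2163

1.2163


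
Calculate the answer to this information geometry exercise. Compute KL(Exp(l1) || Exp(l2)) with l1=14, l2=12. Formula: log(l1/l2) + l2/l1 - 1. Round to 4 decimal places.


KL divergence for exponential family:
KL = log(l1/l2) + l2/l1 - 1.
log(14/12) = 0.154151.
12/14 = 0.857143.
KL = 0.154151 + 0.857143 - 1 = 0.0113

0.0113


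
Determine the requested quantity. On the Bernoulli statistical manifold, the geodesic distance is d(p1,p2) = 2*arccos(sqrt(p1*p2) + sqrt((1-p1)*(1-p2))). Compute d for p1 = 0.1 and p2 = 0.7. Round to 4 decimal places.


Geodesic distance on Bernoulli manifold:
d(p1,p2) = 2*arccos(sqrt(p1*p2) + sqrt((1-p1)*(1-p2))).
sqrt(p1*p2) = sqrt(0.1*0.7) = 0.264575.
sqrt((1-p1)*(1-p2)) = sqrt(0.9*0.3) = 0.519615.
arg = 0.264575 + 0.519615 = 0.78419.
d = 2*arccos(0.78419) = 1.3388

1.3388


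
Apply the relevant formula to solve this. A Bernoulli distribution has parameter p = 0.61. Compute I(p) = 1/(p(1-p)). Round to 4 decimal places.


For Bernoulli(p), Fisher information is I(p) = 1/(p*(1-p)).
p = 0.61, 1-p = 0.39.
p*(1-p) = 0.2379.
I(p) = 1/0.2379 = 4.2034

4.2034


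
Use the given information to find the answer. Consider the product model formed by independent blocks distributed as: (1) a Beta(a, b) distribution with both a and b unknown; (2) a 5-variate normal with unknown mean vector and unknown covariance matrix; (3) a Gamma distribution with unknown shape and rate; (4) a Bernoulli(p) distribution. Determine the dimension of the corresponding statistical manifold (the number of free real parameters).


The dimension of a statistical manifold equals the number of free
(independent) real parameters of the model. For a product of independent
blocks the parameter counts add.
- Beta (a, b): 2.
- 5-variate normal: 5 (mean) + 5*6/2 = 15 (symmetric covariance) = 20.
- Gamma (shape, rate): 2.
- Bernoulli (p): 1.
Total = 2 + 20 + 2 + 1 = 25.
Dimension = 25

25


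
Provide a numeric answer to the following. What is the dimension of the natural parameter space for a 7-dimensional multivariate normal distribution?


Exponential family dimension calculation:
For 7-dim MVN: mean has 7 params, covariance has 7*8/2 = 28 unique entries.
Total dim = 7 + 28 = 35.

35


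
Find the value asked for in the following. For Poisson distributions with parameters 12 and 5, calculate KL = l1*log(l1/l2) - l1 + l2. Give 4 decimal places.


KL divergence for Poisson:
KL = l1*log(l1/l2) - l1 + l2.
l1 = 12, l2 = 5.
log(12/5) = 0.875469.
l1*log(l1/l2) = 12 * 0.875469 = 10.505625.
KL = 10.505625 - 12 + 5 = 3.5056

3.5056


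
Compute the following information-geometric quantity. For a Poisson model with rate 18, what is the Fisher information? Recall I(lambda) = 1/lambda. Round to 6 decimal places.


Fisher information for Poisson: I(lambda) = 1/lambda.
lambda = 18.
I(lambda) = 1/18 = 0.055556

0.055556


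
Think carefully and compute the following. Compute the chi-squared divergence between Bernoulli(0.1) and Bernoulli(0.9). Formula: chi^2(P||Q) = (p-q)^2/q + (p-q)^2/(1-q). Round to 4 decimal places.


Chi-squared divergence between Bernoulli distributions:
chi^2 = (p-q)^2/q + (p-q)^2/(1-q).
p = 0.1, q = 0.9, p-q = -0.8.
(p-q)^2 = 0.64.
term1 = 0.64/0.9 = 0.711111.
term2 = 0.64/0.1 = 6.4.
chi^2 = 0.711111 + 6.4 = 7.1111

7.1111


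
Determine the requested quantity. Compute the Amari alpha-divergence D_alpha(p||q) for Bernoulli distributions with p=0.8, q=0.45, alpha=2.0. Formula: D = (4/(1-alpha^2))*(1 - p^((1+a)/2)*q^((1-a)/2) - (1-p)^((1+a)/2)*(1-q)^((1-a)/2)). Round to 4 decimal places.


Amari alpha-divergence:
D = (4/(1-alpha^2))*(1 - p^((1+a)/2)*q^((1-a)/2) - (1-p)^((1+a)/2)*(1-q)^((1-a)/2)).
alpha = 2.0, p = 0.8, q = 0.45.
e1 = (1+alpha)/2 = 1.5, e2 = (1-alpha)/2 = -0.5.
t1 = p^e1 * q^e2 = 0.8^1.5 * 0.45^-0.5 = 1.066667.
t2 = (1-p)^e1 * (1-q)^e2 = 0.2^1.5 * 0.55^-0.5 = 0.120605.
4/(1-alpha^2) = -1.333333.
D = -1.333333*(1 - 1.066667 - 0.120605) = 0.2497

0.2497


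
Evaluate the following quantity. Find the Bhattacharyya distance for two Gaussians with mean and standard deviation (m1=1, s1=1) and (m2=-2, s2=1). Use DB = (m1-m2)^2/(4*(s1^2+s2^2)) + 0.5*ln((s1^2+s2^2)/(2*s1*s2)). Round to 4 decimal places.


Bhattacharyya distance between two Gaussians:
DB = (m1-m2)^2/(4*(s1^2+s2^2)) + (1/2)*ln((s1^2+s2^2)/(2*s1*s2)).
(m1-m2)^2 = (3)^2 = 9.
s1^2+s2^2 = 1 + 1 = 2.
term1 = 9/8 = 1.125.
term2 = 0.5*ln(2/2.0) = 0.0.
DB = 1.125 + 0.0 = 1.1250

1.1250


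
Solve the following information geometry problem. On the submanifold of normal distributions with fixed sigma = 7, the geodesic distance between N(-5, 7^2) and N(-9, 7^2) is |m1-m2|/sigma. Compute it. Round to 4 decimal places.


On the fixed-variance normal subfamily, geodesic distance = |m1-m2|/sigma.
|-5 - -9| = 4.
sigma = 7.
d = 4/7 = 0.5714

0.5714


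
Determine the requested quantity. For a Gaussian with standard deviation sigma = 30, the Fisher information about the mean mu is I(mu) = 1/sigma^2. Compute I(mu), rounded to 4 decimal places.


The Fisher information for the mean of a normal distribution is I(mu) = 1/sigma^2.
sigma = 30, so sigma^2 = 900.
I(mu) = 1/900 = 0.0011

0.0011


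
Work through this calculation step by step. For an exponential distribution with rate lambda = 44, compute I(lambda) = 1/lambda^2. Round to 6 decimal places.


Fisher information for exponential: I(lambda) = 1/lambda^2.
lambda = 44, lambda^2 = 1936.
I = 1/1936 = 0.000517

0.000517


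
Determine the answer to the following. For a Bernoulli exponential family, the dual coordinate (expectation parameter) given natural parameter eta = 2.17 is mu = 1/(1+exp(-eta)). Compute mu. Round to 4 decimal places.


Dual coordinate (expectation parameter) for Bernoulli:
mu = 1/(1+exp(-eta)).
eta = 2.17.
exp(-eta) = exp(-2.17) = 0.114178.
mu = 1/(1+0.114178) = 0.8975

0.8975


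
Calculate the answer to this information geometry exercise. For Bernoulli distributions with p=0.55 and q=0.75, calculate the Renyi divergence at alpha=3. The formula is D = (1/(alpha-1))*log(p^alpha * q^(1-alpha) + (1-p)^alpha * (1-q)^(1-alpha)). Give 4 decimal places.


Renyi divergence of order alpha between Bernoulli distributions:
D = (1/(alpha-1))*log(p^alpha * q^(1-alpha) + (1-p)^alpha * (1-q)^(1-alpha)).
alpha = 3, p = 0.55, q = 0.75.
p^alpha * q^(1-alpha) = 0.55^3 * 0.75^-2 = 0.295778.
(1-p)^alpha * (1-q)^(1-alpha) = 0.45^3 * 0.25^-2 = 1.458.
sum = 0.295778 + 1.458 = 1.753778.
D = (1/2)*log(1.753778) = 0.2809

0.2809


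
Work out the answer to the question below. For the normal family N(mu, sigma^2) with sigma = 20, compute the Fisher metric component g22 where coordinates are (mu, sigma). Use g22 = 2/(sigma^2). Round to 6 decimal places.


For the 2-parameter normal family, the Fisher metric has:
  g11 = 1/sigma^2, g22 = 2/sigma^2.
sigma = 20, sigma^2 = 400.
g22 = 0.005000

0.005000


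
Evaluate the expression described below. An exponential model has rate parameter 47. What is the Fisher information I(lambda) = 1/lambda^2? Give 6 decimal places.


Fisher information for exponential: I(lambda) = 1/lambda^2.
lambda = 47, lambda^2 = 2209.
I = 1/2209 = 0.000453

0.000453


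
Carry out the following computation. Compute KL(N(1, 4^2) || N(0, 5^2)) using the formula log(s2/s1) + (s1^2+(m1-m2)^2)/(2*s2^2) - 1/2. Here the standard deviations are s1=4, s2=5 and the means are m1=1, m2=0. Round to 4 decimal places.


KL divergence between normal distributions:
KL = log(s2/s1) + (s1^2 + (m1-m2)^2)/(2*s2^2) - 1/2.
log(5/4) = 0.223144.
(4^2 + (1-0)^2)/(2*5^2) = (16 + 1)/50 = 0.34.
KL = 0.223144 + 0.34 - 0.5 = 0.0631

0.0631


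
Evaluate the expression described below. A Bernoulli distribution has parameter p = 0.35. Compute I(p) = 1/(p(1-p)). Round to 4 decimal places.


For Bernoulli(p), Fisher information is I(p) = 1/(p*(1-p)).
p = 0.35, 1-p = 0.65.
p*(1-p) = 0.2275.
I(p) = 1/0.2275 = 4.3956

4.3956


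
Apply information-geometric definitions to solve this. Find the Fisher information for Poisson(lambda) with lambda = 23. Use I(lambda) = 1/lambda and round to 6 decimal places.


Fisher information for Poisson: I(lambda) = 1/lambda.
lambda = 23.
I(lambda) = 1/23 = 0.043478

0.043478


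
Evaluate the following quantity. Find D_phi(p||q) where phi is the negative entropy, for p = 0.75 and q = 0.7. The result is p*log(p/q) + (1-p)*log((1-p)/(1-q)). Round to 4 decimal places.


Bregman divergence with negative entropy generator:
D = p*log(p/q) + (1-p)*log((1-p)/(1-q)).
p = 0.75, q = 0.7.
p*log(p/q) = 0.75*log(0.75/0.7) = 0.051745.
(1-p)*log((1-p)/(1-q)) = 0.25*log(0.25/0.3) = -0.04558.
D = 0.051745 + -0.04558 = 0.0062

0.0062


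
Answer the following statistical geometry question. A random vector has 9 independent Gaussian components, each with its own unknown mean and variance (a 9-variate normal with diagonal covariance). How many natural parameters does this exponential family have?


Exponential family dimension calculation:
Each univariate normal has two natural parameters (mu/sigma^2 and -1/(2 sigma^2)).
With 9 independent components, dim = 2 * 9 = 18.

18


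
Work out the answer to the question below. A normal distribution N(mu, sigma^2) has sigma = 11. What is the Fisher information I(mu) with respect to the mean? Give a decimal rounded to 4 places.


The Fisher information for the mean of a normal distribution is I(mu) = 1/sigma^2.
sigma = 11, so sigma^2 = 121.
I(mu) = 1/121 = 0.0083

0.0083


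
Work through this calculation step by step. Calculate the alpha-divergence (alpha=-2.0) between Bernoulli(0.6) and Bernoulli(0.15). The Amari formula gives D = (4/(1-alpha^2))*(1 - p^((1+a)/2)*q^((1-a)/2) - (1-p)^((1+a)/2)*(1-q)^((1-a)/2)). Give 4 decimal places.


Amari alpha-divergence:
D = (4/(1-alpha^2))*(1 - p^((1+a)/2)*q^((1-a)/2) - (1-p)^((1+a)/2)*(1-q)^((1-a)/2)).
alpha = -2.0, p = 0.6, q = 0.15.
e1 = (1+alpha)/2 = -0.5, e2 = (1-alpha)/2 = 1.5.
t1 = p^e1 * q^e2 = 0.6^-0.5 * 0.15^1.5 = 0.075.
t2 = (1-p)^e1 * (1-q)^e2 = 0.4^-0.5 * 0.85^1.5 = 1.239077.
4/(1-alpha^2) = -1.333333.
D = -1.333333*(1 - 0.075 - 1.239077) = 0.4188

0.4188


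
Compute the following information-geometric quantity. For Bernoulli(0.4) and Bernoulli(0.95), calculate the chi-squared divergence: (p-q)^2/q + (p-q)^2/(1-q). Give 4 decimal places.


Chi-squared divergence between Bernoulli distributions:
chi^2 = (p-q)^2/q + (p-q)^2/(1-q).
p = 0.4, q = 0.95, p-q = -0.55.
(p-q)^2 = 0.3025.
term1 = 0.3025/0.95 = 0.318421.
term2 = 0.3025/0.05 = 6.05.
chi^2 = 0.318421 + 6.05 = 6.3684

6.3684


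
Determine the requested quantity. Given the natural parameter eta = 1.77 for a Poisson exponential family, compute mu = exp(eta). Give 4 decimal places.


Expectation parameter for Poisson exponential family:
mu = exp(eta).
eta = 1.77.
mu = exp(1.77) = 5.8709

5.8709


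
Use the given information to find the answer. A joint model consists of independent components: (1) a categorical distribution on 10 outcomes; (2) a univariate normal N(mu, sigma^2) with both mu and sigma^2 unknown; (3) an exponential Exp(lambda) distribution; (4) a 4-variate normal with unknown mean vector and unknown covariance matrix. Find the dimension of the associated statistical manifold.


The dimension of a statistical manifold equals the number of free
(independent) real parameters of the model. For a product of independent
blocks the parameter counts add.
- categorical on 10 outcomes (probabilities sum to 1): 10-1 = 9.
- normal (mu, sigma^2): 2.
- exponential (lambda): 1.
- 4-variate normal: 4 (mean) + 4*5/2 = 10 (symmetric covariance) = 14.
Total = 9 + 2 + 1 + 14 = 26.
Dimension = 26

26


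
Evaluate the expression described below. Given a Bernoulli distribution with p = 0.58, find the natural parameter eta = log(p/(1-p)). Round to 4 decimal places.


Natural parameter for Bernoulli: eta = log(p/(1-p)).
p = 0.58, 1-p = 0.42.
p/(1-p) = 1.380952.
eta = log(1.380952) = 0.3228

0.3228


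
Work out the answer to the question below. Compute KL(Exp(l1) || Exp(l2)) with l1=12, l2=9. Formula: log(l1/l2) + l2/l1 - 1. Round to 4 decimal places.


KL divergence for exponential family:
KL = log(l1/l2) + l2/l1 - 1.
log(12/9) = 0.287682.
9/12 = 0.75.
KL = 0.287682 + 0.75 - 1 = 0.0377

0.0377


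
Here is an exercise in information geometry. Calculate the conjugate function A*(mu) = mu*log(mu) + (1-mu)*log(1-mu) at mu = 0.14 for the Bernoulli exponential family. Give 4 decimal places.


Legendre transform for Bernoulli:
A*(mu) = mu*log(mu) + (1-mu)*log(1-mu).
mu = 0.14, 1-mu = 0.86.
mu*log(mu) = 0.14*log(0.14) = -0.275256.
(1-mu)*log(1-mu) = 0.86*log(0.86) = -0.129708.
A* = -0.275256 + -0.129708 = -0.4050

-0.4050


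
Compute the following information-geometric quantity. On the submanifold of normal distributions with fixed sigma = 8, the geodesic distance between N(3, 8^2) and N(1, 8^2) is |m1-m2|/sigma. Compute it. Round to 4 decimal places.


On the fixed-variance normal subfamily, geodesic distance = |m1-m2|/sigma.
|3 - 1| = 2.
sigma = 8.
d = 2/8 = 0.2500

0.2500


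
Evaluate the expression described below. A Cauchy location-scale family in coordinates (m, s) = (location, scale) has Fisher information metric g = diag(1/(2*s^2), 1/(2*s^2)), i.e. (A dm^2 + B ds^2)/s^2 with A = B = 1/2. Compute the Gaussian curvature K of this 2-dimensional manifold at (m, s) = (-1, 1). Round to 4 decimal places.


The metric has the form g = (A dm^2 + B ds^2)/s^2 with A = 1/2, B = 1/2.
Substitute u = sqrt(A/B)*m: g = B*(du^2 + ds^2)/s^2, i.e. B times the
Poincare upper half-plane metric, which has constant Gaussian curvature -1.
Scaling a 2D metric by a constant c divides the Gaussian curvature by c,
so K = -1/B = -1/(1/2) = -2.0000 everywhere (the point (m, s) = (-1, 1) is irrelevant:
the curvature is constant).
The requested Gaussian curvature is K = -2.0000.

-2.0000


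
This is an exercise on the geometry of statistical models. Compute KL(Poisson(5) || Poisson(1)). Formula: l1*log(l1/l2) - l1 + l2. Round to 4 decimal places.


KL divergence for Poisson:
KL = l1*log(l1/l2) - l1 + l2.
l1 = 5, l2 = 1.
log(5/1) = 1.609438.
l1*log(l1/l2) = 5 * 1.609438 = 8.04719.
KL = 8.04719 - 5 + 1 = 4.0472

4.0472


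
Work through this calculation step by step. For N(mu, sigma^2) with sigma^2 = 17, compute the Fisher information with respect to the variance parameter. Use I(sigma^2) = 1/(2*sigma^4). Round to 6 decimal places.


Fisher information for variance: I(sigma^2) = 1/(2*sigma^4).
sigma^2 = 17, so sigma^4 = 289.
I = 1/(2*289) = 1/578 = 0.001730

0.001730


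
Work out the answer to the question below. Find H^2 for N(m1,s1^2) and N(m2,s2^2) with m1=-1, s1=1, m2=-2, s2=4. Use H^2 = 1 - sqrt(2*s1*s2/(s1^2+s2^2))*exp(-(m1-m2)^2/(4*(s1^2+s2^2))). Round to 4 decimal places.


Squared Hellinger distance for Gaussians:
H^2 = 1 - sqrt(2*s1*s2/(s1^2+s2^2)) * exp(-(m1-m2)^2/(4*(s1^2+s2^2))).
s1^2 = 1, s2^2 = 16, s1^2+s2^2 = 17.
sqrt(2*1*4/(17)) = 0.685994.
(m1-m2)^2 = (1)^2 = 1.
exp(-1/(4*17)) = exp(-0.014706) = 0.985402.
H^2 = 1 - 0.685994*0.985402 = 0.3240

0.3240


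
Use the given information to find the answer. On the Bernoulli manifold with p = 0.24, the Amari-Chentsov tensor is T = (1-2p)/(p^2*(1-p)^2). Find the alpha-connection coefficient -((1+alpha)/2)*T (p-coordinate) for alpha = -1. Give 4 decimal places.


Skewness (Amari-Chentsov) tensor: T = (1-2p)/(p^2*(1-p)^2).
p = 0.24, 1-2p = 0.52, p^2 = 0.0576, (1-p)^2 = 0.5776.
T = 0.52/(0.0576 * 0.5776) = 15.629809.
In the p-coordinate, Gamma^(alpha) = Gamma^(0) - (alpha/2)*T with Gamma^(0) = (1/2)*g'(p) = -T/2,
so Gamma^(alpha) = -((1+alpha)/2)*T.
alpha = -1, -(1+alpha)/2 = 0.0.
Gamma = 0.0 * 15.629809 = 0.0000

0.0000


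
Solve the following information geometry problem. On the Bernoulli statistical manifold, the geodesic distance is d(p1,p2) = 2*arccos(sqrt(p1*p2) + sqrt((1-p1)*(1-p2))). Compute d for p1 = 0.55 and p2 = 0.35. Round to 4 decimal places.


Geodesic distance on Bernoulli manifold:
d(p1,p2) = 2*arccos(sqrt(p1*p2) + sqrt((1-p1)*(1-p2))).
sqrt(p1*p2) = sqrt(0.55*0.35) = 0.438748.
sqrt((1-p1)*(1-p2)) = sqrt(0.45*0.65) = 0.540833.
arg = 0.438748 + 0.540833 = 0.979581.
d = 2*arccos(0.979581) = 0.4049

0.4049


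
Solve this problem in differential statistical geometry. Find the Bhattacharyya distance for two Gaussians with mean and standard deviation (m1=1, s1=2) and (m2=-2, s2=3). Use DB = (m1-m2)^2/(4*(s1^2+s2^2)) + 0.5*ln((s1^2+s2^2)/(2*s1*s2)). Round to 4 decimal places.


Bhattacharyya distance between two Gaussians:
DB = (m1-m2)^2/(4*(s1^2+s2^2)) + (1/2)*ln((s1^2+s2^2)/(2*s1*s2)).
(m1-m2)^2 = (3)^2 = 9.
s1^2+s2^2 = 4 + 9 = 13.
term1 = 9/52 = 0.173077.
term2 = 0.5*ln(13/12.0) = 0.040021.
DB = 0.173077 + 0.040021 = 0.2131

0.2131


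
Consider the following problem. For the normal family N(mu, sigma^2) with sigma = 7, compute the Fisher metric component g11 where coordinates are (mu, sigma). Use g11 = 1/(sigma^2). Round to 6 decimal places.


For the 2-parameter normal family, the Fisher metric has:
  g11 = 1/sigma^2, g22 = 2/sigma^2.
sigma = 7, sigma^2 = 49.
g11 = 0.020408

0.020408


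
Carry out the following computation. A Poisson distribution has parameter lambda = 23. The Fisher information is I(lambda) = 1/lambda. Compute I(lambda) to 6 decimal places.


Fisher information for Poisson: I(lambda) = 1/lambda.
lambda = 23.
I(lambda) = 1/23 = 0.043478

0.043478


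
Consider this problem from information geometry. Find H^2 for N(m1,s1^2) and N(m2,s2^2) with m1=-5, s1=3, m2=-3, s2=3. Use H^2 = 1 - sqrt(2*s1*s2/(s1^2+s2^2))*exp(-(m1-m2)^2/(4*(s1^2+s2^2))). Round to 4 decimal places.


Squared Hellinger distance for Gaussians:
H^2 = 1 - sqrt(2*s1*s2/(s1^2+s2^2)) * exp(-(m1-m2)^2/(4*(s1^2+s2^2))).
s1^2 = 9, s2^2 = 9, s1^2+s2^2 = 18.
sqrt(2*3*3/(18)) = 1.0.
(m1-m2)^2 = (-2)^2 = 4.
exp(-4/(4*18)) = exp(-0.055556) = 0.945959.
H^2 = 1 - 1.0*0.945959 = 0.0540

0.0540


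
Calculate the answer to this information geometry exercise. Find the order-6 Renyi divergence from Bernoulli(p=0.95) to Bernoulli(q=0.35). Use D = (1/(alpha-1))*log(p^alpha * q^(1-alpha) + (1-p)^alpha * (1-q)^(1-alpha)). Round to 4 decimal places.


Renyi divergence of order alpha between Bernoulli distributions:
D = (1/(alpha-1))*log(p^alpha * q^(1-alpha) + (1-p)^alpha * (1-q)^(1-alpha)).
alpha = 6, p = 0.95, q = 0.35.
p^alpha * q^(1-alpha) = 0.95^6 * 0.35^-5 = 139.959187.
(1-p)^alpha * (1-q)^(1-alpha) = 0.05^6 * 0.65^-5 = 0.0.
sum = 139.959187 + 0.0 = 139.959187.
D = (1/5)*log(139.959187) = 0.9883

0.9883


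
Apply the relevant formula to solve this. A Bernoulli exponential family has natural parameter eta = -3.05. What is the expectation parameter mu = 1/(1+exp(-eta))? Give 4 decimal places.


Dual coordinate (expectation parameter) for Bernoulli:
mu = 1/(1+exp(-eta)).
eta = -3.05.
exp(-eta) = exp(3.05) = 21.115344.
mu = 1/(1+21.115344) = 0.0452

0.0452


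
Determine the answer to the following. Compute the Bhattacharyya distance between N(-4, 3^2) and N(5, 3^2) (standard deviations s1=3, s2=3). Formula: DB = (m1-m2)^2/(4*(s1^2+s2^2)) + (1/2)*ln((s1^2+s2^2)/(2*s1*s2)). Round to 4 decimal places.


Bhattacharyya distance between two Gaussians:
DB = (m1-m2)^2/(4*(s1^2+s2^2)) + (1/2)*ln((s1^2+s2^2)/(2*s1*s2)).
(m1-m2)^2 = (-9)^2 = 81.
s1^2+s2^2 = 9 + 9 = 18.
term1 = 81/72 = 1.125.
term2 = 0.5*ln(18/18.0) = 0.0.
DB = 1.125 + 0.0 = 1.1250

1.1250


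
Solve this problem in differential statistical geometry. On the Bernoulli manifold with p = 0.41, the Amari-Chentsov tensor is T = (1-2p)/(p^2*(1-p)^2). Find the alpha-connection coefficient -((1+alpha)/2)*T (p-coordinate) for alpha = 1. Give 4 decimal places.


Skewness (Amari-Chentsov) tensor: T = (1-2p)/(p^2*(1-p)^2).
p = 0.41, 1-2p = 0.18, p^2 = 0.1681, (1-p)^2 = 0.3481.
T = 0.18/(0.1681 * 0.3481) = 3.076102.
In the p-coordinate, Gamma^(alpha) = Gamma^(0) - (alpha/2)*T with Gamma^(0) = (1/2)*g'(p) = -T/2,
so Gamma^(alpha) = -((1+alpha)/2)*T.
alpha = 1, -(1+alpha)/2 = -1.0.
Gamma = -1.0 * 3.076102 = -3.0761

-3.0761


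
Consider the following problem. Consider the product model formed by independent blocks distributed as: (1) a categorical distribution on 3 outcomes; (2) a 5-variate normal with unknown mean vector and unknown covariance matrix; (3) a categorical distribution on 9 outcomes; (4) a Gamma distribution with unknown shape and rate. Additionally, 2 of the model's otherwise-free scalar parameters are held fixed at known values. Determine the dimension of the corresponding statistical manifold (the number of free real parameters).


The dimension of a statistical manifold equals the number of free
(independent) real parameters of the model. For a product of independent
blocks the parameter counts add.
- categorical on 3 outcomes (probabilities sum to 1): 3-1 = 2.
- 5-variate normal: 5 (mean) + 5*6/2 = 15 (symmetric covariance) = 20.
- categorical on 9 outcomes (probabilities sum to 1): 9-1 = 8.
- Gamma (shape, rate): 2.
Total = 2 + 20 + 8 + 2 = 32.
2 parameter(s) fixed at known values: 32 - 2 = 30.
Dimension = 30

30


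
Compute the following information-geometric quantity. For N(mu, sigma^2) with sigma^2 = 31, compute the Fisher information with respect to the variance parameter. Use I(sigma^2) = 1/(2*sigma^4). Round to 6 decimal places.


Fisher information for variance: I(sigma^2) = 1/(2*sigma^4).
sigma^2 = 31, so sigma^4 = 961.
I = 1/(2*961) = 1/1922 = 0.000520

0.000520


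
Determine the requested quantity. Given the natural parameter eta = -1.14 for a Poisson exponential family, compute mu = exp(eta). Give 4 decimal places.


Expectation parameter for Poisson exponential family:
mu = exp(eta).
eta = -1.14.
mu = exp(-1.14) = 0.3198

0.3198


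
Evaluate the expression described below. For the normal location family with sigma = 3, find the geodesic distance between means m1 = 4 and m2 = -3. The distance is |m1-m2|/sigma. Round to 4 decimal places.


On the fixed-variance normal subfamily, geodesic distance = |m1-m2|/sigma.
|4 - -3| = 7.
sigma = 3.
d = 7/3 = 2.3333

2.3333


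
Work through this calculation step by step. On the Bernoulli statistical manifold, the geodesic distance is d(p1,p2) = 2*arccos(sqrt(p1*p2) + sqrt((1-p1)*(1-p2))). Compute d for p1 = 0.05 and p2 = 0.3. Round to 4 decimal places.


Geodesic distance on Bernoulli manifold:
d(p1,p2) = 2*arccos(sqrt(p1*p2) + sqrt((1-p1)*(1-p2))).
sqrt(p1*p2) = sqrt(0.05*0.3) = 0.122474.
sqrt((1-p1)*(1-p2)) = sqrt(0.95*0.7) = 0.815475.
arg = 0.122474 + 0.815475 = 0.93795.
d = 2*arccos(0.93795) = 0.7083

0.7083


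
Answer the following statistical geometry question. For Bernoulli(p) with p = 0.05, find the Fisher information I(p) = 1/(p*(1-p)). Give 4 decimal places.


For Bernoulli(p), Fisher information is I(p) = 1/(p*(1-p)).
p = 0.05, 1-p = 0.95.
p*(1-p) = 0.0475.
I(p) = 1/0.0475 = 21.0526

21.0526


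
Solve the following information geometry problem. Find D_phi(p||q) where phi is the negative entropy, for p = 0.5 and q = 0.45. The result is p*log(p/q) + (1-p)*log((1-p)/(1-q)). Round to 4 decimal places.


Bregman divergence with negative entropy generator:
D = p*log(p/q) + (1-p)*log((1-p)/(1-q)).
p = 0.5, q = 0.45.
p*log(p/q) = 0.5*log(0.5/0.45) = 0.05268.
(1-p)*log((1-p)/(1-q)) = 0.5*log(0.5/0.55) = -0.047655.
D = 0.05268 + -0.047655 = 0.0050

0.0050


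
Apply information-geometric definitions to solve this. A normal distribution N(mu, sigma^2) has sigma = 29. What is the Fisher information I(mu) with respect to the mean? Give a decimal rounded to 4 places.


The Fisher information for the mean of a normal distribution is I(mu) = 1/sigma^2.
sigma = 29, so sigma^2 = 841.
I(mu) = 1/841 = 0.0012

0.0012


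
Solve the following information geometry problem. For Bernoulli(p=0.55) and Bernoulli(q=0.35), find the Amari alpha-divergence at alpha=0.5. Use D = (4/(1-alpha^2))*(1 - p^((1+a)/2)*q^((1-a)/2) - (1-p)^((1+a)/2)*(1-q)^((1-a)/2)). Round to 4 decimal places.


Amari alpha-divergence:
D = (4/(1-alpha^2))*(1 - p^((1+a)/2)*q^((1-a)/2) - (1-p)^((1+a)/2)*(1-q)^((1-a)/2)).
alpha = 0.5, p = 0.55, q = 0.35.
e1 = (1+alpha)/2 = 0.75, e2 = (1-alpha)/2 = 0.25.
t1 = p^e1 * q^e2 = 0.55^0.75 * 0.35^0.25 = 0.491235.
t2 = (1-p)^e1 * (1-q)^e2 = 0.45^0.75 * 0.65^0.25 = 0.49333.
4/(1-alpha^2) = 5.333333.
D = 5.333333*(1 - 0.491235 - 0.49333) = 0.0823

0.0823


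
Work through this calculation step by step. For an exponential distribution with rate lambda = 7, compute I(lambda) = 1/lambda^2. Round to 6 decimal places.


Fisher information for exponential: I(lambda) = 1/lambda^2.
lambda = 7, lambda^2 = 49.
I = 1/49 = 0.020408

0.020408


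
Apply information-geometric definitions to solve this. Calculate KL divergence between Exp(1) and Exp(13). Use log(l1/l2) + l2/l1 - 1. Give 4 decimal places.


KL divergence for exponential family:
KL = log(l1/l2) + l2/l1 - 1.
log(1/13) = -2.564949.
13/1 = 13.0.
KL = -2.564949 + 13.0 - 1 = 9.4351

9.4351


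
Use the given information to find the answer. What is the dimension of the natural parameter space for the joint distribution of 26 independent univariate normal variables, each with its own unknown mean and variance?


Exponential family dimension calculation:
Each univariate normal has two natural parameters (mu/sigma^2 and -1/(2 sigma^2)).
With 26 independent components, dim = 2 * 26 = 52.

52


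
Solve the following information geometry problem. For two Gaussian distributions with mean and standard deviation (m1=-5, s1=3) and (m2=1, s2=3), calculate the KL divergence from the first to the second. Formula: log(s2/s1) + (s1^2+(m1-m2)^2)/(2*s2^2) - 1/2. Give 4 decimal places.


KL divergence between normal distributions:
KL = log(s2/s1) + (s1^2 + (m1-m2)^2)/(2*s2^2) - 1/2.
log(3/3) = 0.0.
(3^2 + (-5-1)^2)/(2*3^2) = (9 + 36)/18 = 2.5.
KL = 0.0 + 2.5 - 0.5 = 2.0000

2.0000


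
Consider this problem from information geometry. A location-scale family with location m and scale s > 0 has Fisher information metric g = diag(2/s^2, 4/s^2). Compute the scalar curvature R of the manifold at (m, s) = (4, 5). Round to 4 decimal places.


The metric has the form g = (A dm^2 + B ds^2)/s^2 with A = 2, B = 4.
Substitute u = sqrt(A/B)*m: g = B*(du^2 + ds^2)/s^2, i.e. B times the
Poincare upper half-plane metric, which has constant Gaussian curvature -1.
Scaling a 2D metric by a constant c divides the Gaussian curvature by c,
so K = -1/B = -1/(4) = -0.2500 everywhere (the point (m, s) = (4, 5) is irrelevant:
the curvature is constant).
Scalar curvature in dimension 2: R = 2K = -2/(4) = -0.5000.

-0.5000


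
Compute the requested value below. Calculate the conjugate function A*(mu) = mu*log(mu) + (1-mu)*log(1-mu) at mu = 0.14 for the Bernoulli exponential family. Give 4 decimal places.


Legendre transform for Bernoulli:
A*(mu) = mu*log(mu) + (1-mu)*log(1-mu).
mu = 0.14, 1-mu = 0.86.
mu*log(mu) = 0.14*log(0.14) = -0.275256.
(1-mu)*log(1-mu) = 0.86*log(0.86) = -0.129708.
A* = -0.275256 + -0.129708 = -0.4050

-0.4050


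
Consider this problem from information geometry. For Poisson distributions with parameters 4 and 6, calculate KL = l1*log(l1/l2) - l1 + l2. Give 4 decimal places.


KL divergence for Poisson:
KL = l1*log(l1/l2) - l1 + l2.
l1 = 4, l2 = 6.
log(4/6) = -0.405465.
l1*log(l1/l2) = 4 * -0.405465 = -1.62186.
KL = -1.62186 - 4 + 6 = 0.3781

0.3781


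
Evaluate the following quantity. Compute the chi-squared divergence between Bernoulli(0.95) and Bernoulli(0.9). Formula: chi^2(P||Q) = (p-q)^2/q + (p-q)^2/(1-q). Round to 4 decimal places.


Chi-squared divergence between Bernoulli distributions:
chi^2 = (p-q)^2/q + (p-q)^2/(1-q).
p = 0.95, q = 0.9, p-q = 0.05.
(p-q)^2 = 0.0025.
term1 = 0.0025/0.9 = 0.002778.
term2 = 0.0025/0.1 = 0.025.
chi^2 = 0.002778 + 0.025 = 0.0278

0.0278


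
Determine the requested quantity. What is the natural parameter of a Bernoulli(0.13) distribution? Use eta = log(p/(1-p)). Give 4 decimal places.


Natural parameter for Bernoulli: eta = log(p/(1-p)).
p = 0.13, 1-p = 0.87.
p/(1-p) = 0.149425.
eta = log(0.149425) = -1.9010

-1.9010


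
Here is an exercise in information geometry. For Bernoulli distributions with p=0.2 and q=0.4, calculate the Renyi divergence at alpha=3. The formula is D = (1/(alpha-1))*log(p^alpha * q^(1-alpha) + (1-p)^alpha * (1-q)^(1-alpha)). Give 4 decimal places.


Renyi divergence of order alpha between Bernoulli distributions:
D = (1/(alpha-1))*log(p^alpha * q^(1-alpha) + (1-p)^alpha * (1-q)^(1-alpha)).
alpha = 3, p = 0.2, q = 0.4.
p^alpha * q^(1-alpha) = 0.2^3 * 0.4^-2 = 0.05.
(1-p)^alpha * (1-q)^(1-alpha) = 0.8^3 * 0.6^-2 = 1.422222.
sum = 0.05 + 1.422222 = 1.472222.
D = (1/2)*log(1.472222) = 0.1934

0.1934


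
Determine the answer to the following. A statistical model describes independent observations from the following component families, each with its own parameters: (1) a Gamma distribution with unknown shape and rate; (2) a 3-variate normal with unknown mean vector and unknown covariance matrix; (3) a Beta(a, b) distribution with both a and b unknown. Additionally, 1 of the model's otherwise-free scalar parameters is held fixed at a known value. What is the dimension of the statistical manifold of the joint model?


The dimension of a statistical manifold equals the number of free
(independent) real parameters of the model. For a product of independent
blocks the parameter counts add.
- Gamma (shape, rate): 2.
- 3-variate normal: 3 (mean) + 3*4/2 = 6 (symmetric covariance) = 9.
- Beta (a, b): 2.
Total = 2 + 9 + 2 = 13.
1 parameter(s) fixed at known values: 13 - 1 = 12.
Dimension = 12

12


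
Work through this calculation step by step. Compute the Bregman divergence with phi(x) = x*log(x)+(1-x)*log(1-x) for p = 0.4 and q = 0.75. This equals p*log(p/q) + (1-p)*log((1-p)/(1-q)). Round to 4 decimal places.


Bregman divergence with negative entropy generator:
D = p*log(p/q) + (1-p)*log((1-p)/(1-q)).
p = 0.4, q = 0.75.
p*log(p/q) = 0.4*log(0.4/0.75) = -0.251443.
(1-p)*log((1-p)/(1-q)) = 0.6*log(0.6/0.25) = 0.525281.
D = -0.251443 + 0.525281 = 0.2738

0.2738


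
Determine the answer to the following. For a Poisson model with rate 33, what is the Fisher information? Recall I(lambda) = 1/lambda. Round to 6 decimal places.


Fisher information for Poisson: I(lambda) = 1/lambda.
lambda = 33.
I(lambda) = 1/33 = 0.030303

0.030303


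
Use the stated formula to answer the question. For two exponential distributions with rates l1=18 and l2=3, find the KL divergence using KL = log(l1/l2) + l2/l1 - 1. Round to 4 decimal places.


KL divergence for exponential family:
KL = log(l1/l2) + l2/l1 - 1.
log(18/3) = 1.791759.
3/18 = 0.166667.
KL = 1.791759 + 0.166667 - 1 = 0.9584

0.9584


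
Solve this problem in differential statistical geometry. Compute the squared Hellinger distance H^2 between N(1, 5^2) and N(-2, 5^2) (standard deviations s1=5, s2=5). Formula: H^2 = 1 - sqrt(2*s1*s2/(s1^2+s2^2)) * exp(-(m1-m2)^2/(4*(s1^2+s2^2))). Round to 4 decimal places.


Squared Hellinger distance for Gaussians:
H^2 = 1 - sqrt(2*s1*s2/(s1^2+s2^2)) * exp(-(m1-m2)^2/(4*(s1^2+s2^2))).
s1^2 = 25, s2^2 = 25, s1^2+s2^2 = 50.
sqrt(2*5*5/(50)) = 1.0.
(m1-m2)^2 = (3)^2 = 9.
exp(-9/(4*50)) = exp(-0.045) = 0.955997.
H^2 = 1 - 1.0*0.955997 = 0.0440

0.0440


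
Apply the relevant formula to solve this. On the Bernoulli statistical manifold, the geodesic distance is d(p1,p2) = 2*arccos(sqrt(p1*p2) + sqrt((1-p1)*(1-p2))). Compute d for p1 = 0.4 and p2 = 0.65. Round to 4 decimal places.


Geodesic distance on Bernoulli manifold:
d(p1,p2) = 2*arccos(sqrt(p1*p2) + sqrt((1-p1)*(1-p2))).
sqrt(p1*p2) = sqrt(0.4*0.65) = 0.509902.
sqrt((1-p1)*(1-p2)) = sqrt(0.6*0.35) = 0.458258.
arg = 0.509902 + 0.458258 = 0.96816.
d = 2*arccos(0.96816) = 0.5061

0.5061
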